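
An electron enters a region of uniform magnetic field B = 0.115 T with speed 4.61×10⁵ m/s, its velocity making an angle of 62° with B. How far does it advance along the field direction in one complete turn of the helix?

v∥ = v cosθ = 4.61×10⁵·cos62° ≈ 2.164×10⁵ m/s.
T = 2πm/(|q|B) = 2π(9.109×10⁻³¹)/((1.602×10⁻¹⁹)(0.115)) ≈ 3.107×10⁻¹⁰ s.
pitch = v∥ T = (2.164×10⁵)(3.107×10⁻¹⁰) ≈ 6.72×10⁻⁵ m.

p ≈ 6.72×10⁻⁵ m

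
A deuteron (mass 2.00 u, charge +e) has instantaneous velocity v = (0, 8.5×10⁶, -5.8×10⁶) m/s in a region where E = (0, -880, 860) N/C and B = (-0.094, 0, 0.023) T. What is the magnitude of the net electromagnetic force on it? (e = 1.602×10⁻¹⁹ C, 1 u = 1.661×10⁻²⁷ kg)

|F| ≈ 1.58×10⁻¹³ N

v×B = (1.96×10⁵, 5.45×10⁵, 7.99×10⁵) N/C.
E + v×B = (1.96×10⁵, 5.44×10⁵, 8.00×10⁵) N/C.
F = q(E + v×B) = (1.602×10⁻¹⁹ C)·(1.96×10⁵, 5.44×10⁵, 8.00×10⁵) = (3.13×10⁻¹⁴, 8.72×10⁻¹⁴, 1.28×10⁻¹³) N.
|F| = 1.58×10⁻¹³ N.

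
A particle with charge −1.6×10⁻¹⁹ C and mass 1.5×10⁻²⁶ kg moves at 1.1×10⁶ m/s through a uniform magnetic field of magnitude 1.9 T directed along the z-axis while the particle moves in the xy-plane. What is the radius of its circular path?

r ≈ 0.054 m

The magnetic force provides the centripetal force: |q|vB = mv²/r.
r = mv/(|q|B) = (1.5×10⁻²⁶)(1.1×10⁶)/((1.6×10⁻¹⁹)(1.9)) ≈ 0.054 m.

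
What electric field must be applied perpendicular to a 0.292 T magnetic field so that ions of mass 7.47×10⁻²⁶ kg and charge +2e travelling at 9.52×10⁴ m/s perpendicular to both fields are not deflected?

E = 2.78×10⁴ V/m

For straight-line motion qE = qvB, so E = vB.
E = 9.52×10⁴ × 0.292 = 2.78×10⁴ V/m.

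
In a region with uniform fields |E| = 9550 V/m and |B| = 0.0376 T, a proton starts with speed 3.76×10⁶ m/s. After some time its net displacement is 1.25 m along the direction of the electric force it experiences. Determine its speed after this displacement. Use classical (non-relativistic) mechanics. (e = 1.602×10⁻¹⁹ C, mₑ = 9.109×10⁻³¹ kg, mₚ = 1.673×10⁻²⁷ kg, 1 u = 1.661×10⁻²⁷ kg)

B does no work; ΔKE = |q|E d.
½mv_f² = ½mv₀² + |q|Ed = ½(1.673×10⁻²⁷)(3.76×10⁶)² + (1.602×10⁻¹⁹)(9550)(1.25) ≈ 1.183×10⁻¹⁴ J + 1.912×10⁻¹⁵ J ≈ 1.374×10⁻¹⁴ J.
v_f = √(2·1.374×10⁻¹⁴/1.673×10⁻²⁷) ≈ 4.05×10⁶ m/s.

v_f ≈ 4.05×10⁶ m/s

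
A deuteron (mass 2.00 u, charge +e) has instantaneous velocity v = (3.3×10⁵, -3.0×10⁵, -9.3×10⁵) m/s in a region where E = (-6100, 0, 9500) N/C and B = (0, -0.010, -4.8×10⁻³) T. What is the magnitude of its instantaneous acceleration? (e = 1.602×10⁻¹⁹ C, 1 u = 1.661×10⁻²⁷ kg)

v×B = (-7860, 1580, -3300) N/C.
E + v×B = (-1.40×10⁴, 1580, 6200) N/C.
F = q(E + v×B) = (1.602×10⁻¹⁹ C)·(-1.40×10⁴, 1580, 6200) = (-2.24×10⁻¹⁵, 2.54×10⁻¹⁶, 9.93×10⁻¹⁶) N.
|a| = |F|/m = 2.460×10⁻¹⁵/3.322×10⁻²⁷ ≈ 7.41×10¹¹ m/s².

|a| ≈ 7.41×10¹¹ m/s²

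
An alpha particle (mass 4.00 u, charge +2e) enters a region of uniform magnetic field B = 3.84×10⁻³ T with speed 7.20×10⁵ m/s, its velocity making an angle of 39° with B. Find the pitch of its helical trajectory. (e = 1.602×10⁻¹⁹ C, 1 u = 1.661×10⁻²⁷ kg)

p ≈ 19.0 m

v∥ = v cosθ = 7.20×10⁵·cos39° ≈ 5.595×10⁵ m/s.
T = 2πm/(|q|B) = 2π(6.644×10⁻²⁷)/((3.204×10⁻¹⁹)(3.84×10⁻³)) ≈ 3.393×10⁻⁵ s.
pitch = v∥ T = (5.595×10⁵)(3.393×10⁻⁵) ≈ 19.0 m.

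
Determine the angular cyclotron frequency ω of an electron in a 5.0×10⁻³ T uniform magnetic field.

ω ≈ 8.8×10⁸ rad/s

ω = |q|B/m.
ω = (1.602×10⁻¹⁹)(5.0×10⁻³)/9.109×10⁻³¹ ≈ 8.8×10⁸ rad/s.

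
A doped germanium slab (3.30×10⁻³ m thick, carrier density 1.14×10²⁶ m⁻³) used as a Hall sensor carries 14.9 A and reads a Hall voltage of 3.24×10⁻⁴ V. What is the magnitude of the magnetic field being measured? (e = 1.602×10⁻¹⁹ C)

B ≈ 1.31 T

From V_H = IB/(n e t), B = V_H n e t / I.
B = (3.24×10⁻⁴)(1.14×10²⁶)(1.602×10⁻¹⁹)(3.30×10⁻³)/14.9 ≈ 1.31 T.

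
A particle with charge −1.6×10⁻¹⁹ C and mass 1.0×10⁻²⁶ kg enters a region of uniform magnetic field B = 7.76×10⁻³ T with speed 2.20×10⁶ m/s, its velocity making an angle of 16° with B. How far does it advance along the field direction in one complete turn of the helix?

v∥ = v cosθ = 2.20×10⁶·cos16° ≈ 2.115×10⁶ m/s.
T = 2πm/(|q|B) = 2π(1.0×10⁻²⁶)/((1.6×10⁻¹⁹)(7.76×10⁻³)) ≈ 5.061×10⁻⁵ s.
pitch = v∥ T = (2.115×10⁶)(5.061×10⁻⁵) ≈ 107 m.

p ≈ 107 m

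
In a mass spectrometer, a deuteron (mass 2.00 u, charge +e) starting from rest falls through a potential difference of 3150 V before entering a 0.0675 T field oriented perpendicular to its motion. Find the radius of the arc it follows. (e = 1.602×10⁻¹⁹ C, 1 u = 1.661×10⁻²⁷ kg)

r ≈ 0.169 m

Acceleration: |q|V = ½mv² ⇒ v = √(2|q|V/m) = √(2·1.602×10⁻¹⁹·3150/3.322×10⁻²⁷) ≈ 5.512×10⁵ m/s.
In the field: r = mv/(|q|B) = (3.322×10⁻²⁷)(5.512×10⁵)/((1.602×10⁻¹⁹)(0.0675)) ≈ 0.169 m.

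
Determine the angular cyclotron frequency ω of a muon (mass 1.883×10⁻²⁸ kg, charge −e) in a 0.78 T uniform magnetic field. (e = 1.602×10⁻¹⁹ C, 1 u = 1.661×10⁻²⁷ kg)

ω = |q|B/m.
ω = (1.602×10⁻¹⁹)(0.78)/1.883×10⁻²⁸ ≈ 6.6×10⁸ rad/s.

ω ≈ 6.6×10⁸ rad/s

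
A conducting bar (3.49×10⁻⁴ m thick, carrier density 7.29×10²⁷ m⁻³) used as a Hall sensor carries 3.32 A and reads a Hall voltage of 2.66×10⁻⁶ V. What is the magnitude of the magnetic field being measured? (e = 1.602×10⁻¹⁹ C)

B ≈ 0.327 T

From V_H = IB/(n e t), B = V_H n e t / I.
B = (2.66×10⁻⁶)(7.29×10²⁷)(1.602×10⁻¹⁹)(3.49×10⁻⁴)/3.32 ≈ 0.327 T.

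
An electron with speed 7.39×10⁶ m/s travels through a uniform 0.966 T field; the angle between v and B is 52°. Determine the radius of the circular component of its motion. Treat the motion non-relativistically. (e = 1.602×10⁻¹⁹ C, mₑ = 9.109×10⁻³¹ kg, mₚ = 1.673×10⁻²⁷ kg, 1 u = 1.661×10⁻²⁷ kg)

v⊥ = v sinθ = 7.39×10⁶·sin52° ≈ 5.823×10⁶ m/s.
r = m v⊥/(|q|B) = (9.109×10⁻³¹)(5.823×10⁶)/((1.602×10⁻¹⁹)(0.966)) ≈ 3.43×10⁻⁵ m.

r ≈ 3.43×10⁻⁵ m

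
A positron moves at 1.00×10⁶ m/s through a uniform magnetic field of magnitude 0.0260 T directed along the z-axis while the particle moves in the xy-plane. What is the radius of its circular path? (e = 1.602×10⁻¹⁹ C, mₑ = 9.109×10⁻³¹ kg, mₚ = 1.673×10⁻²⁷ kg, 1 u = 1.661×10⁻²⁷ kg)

r ≈ 2.19×10⁻⁴ m

The magnetic force provides the centripetal force: |q|vB = mv²/r.
r = mv/(|q|B) = (9.109×10⁻³¹)(1.00×10⁶)/((1.602×10⁻¹⁹)(0.0260)) ≈ 2.19×10⁻⁴ m.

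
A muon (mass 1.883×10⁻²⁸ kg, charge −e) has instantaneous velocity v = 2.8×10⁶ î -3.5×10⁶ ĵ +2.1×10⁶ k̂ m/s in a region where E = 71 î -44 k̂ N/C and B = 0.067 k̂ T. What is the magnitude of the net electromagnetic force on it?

v×B = (-2.34×10⁵, -1.88×10⁵, 0) N/C.
E + v×B = (-2.34×10⁵, -1.88×10⁵, -44.0) N/C.
F = q(E + v×B) = (−1.602×10⁻¹⁹ C)·(-2.34×10⁵, -1.88×10⁵, -44.0) = (3.76×10⁻¹⁴, 3.01×10⁻¹⁴, 7.05×10⁻¹⁸) N.
|F| = 4.81×10⁻¹⁴ N.

|F| ≈ 4.81×10⁻¹⁴ N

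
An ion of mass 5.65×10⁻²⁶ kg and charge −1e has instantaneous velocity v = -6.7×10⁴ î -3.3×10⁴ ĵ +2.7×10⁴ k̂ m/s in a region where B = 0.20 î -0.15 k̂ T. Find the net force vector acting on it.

v×B = (4950, -4650, 6600) N/C.
F = q v×B = (−1.602×10⁻¹⁹ C)·(4950, -4650, 6600) = (-7.93×10⁻¹⁶, 7.45×10⁻¹⁶, -1.06×10⁻¹⁵) N.

F ≈ (-7.93×10⁻¹⁶, 7.45×10⁻¹⁶, -1.06×10⁻¹⁵) N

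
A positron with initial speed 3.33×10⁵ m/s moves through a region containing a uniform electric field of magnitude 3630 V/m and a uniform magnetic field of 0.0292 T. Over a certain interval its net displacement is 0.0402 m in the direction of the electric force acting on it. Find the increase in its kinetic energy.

ΔKE ≈ 2.34×10⁻¹⁷ J

The magnetic force is always ⟂ v and does no work; only the electric force changes KE.
ΔKE = F_E · d = |q|E d = (1.602×10⁻¹⁹)(3630)(0.0402) ≈ 2.34×10⁻¹⁷ J.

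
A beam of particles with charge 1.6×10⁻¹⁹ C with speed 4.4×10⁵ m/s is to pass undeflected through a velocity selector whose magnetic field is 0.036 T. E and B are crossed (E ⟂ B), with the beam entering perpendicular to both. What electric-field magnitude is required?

E = 1.6×10⁴ V/m

For straight-line motion qE = qvB, so E = vB.
E = 4.4×10⁵ × 0.036 = 1.6×10⁴ V/m.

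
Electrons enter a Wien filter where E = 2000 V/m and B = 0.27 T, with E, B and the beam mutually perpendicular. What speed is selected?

v = 7400 m/s

Zero net Lorentz force requires |qE| = |q v×B|, i.e. E = vB.
v = E/B = 2000/0.27 = 7400 m/s.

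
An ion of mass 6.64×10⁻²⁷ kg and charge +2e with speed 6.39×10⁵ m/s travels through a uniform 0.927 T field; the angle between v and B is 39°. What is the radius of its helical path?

r ≈ 8.99×10⁻³ m

v⊥ = v sinθ = 6.39×10⁵·sin39° ≈ 4.021×10⁵ m/s.
r = m v⊥/(|q|B) = (6.64×10⁻²⁷)(4.021×10⁵)/((3.204×10⁻¹⁹)(0.927)) ≈ 8.99×10⁻³ m.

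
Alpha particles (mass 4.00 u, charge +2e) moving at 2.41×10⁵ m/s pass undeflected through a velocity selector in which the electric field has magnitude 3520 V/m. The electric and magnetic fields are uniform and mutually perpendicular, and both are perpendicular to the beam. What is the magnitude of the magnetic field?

B = 0.0146 T

Balance of forces in the selector: qE = qvB ⇒ B = E/v.
B = 3520/2.41×10⁵ = 0.0146 T.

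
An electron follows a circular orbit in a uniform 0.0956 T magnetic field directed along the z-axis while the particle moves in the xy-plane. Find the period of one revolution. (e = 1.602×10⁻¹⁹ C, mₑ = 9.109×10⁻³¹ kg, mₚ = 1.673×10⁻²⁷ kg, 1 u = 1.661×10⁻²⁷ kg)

T ≈ 3.74×10⁻¹⁰ s

The cyclotron period depends only on m, q, B: T = 2πm/(|q|B).
T = 2π(9.109×10⁻³¹)/((1.602×10⁻¹⁹)(0.0956)) ≈ 3.74×10⁻¹⁰ s.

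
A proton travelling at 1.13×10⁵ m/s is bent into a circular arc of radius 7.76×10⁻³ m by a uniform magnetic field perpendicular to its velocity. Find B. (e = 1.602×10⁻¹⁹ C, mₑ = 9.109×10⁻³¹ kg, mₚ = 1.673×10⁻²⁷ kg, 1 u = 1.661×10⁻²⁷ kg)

B ≈ 0.152 T

From |q|vB = mv²/r, B = mv/(|q|r).
B = (1.673×10⁻²⁷)(1.13×10⁵)/((1.602×10⁻¹⁹)(7.76×10⁻³)) ≈ 0.152 T.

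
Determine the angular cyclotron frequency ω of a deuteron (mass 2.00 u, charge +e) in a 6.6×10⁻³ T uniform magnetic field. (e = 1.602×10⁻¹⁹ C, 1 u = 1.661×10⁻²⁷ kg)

ω ≈ 3.2×10⁵ rad/s

ω = |q|B/m.
ω = (1.602×10⁻¹⁹)(6.6×10⁻³)/3.322×10⁻²⁷ ≈ 3.2×10⁵ rad/s.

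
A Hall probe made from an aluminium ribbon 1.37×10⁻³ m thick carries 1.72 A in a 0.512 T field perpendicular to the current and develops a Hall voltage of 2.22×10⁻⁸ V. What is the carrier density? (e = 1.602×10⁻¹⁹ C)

n ≈ 1.81×10²⁹ m⁻³

From V_H = IB/(n e t), n = IB/(V_H e t).
n = (1.72)(0.512)/((2.22×10⁻⁸)(1.602×10⁻¹⁹)(1.37×10⁻³)) ≈ 1.81×10²⁹ m⁻³.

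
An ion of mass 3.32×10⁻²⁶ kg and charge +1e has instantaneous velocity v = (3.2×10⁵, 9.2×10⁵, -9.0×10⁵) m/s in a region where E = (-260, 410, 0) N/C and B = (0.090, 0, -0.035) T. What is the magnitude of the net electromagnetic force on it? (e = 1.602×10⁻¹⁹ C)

v×B = (-3.22×10⁴, -6.98×10⁴, -8.28×10⁴) N/C.
E + v×B = (-3.25×10⁴, -6.94×10⁴, -8.28×10⁴) N/C.
F = q(E + v×B) = (1.602×10⁻¹⁹ C)·(-3.25×10⁴, -6.94×10⁴, -8.28×10⁴) = (-5.20×10⁻¹⁵, -1.11×10⁻¹⁴, -1.33×10⁻¹⁴) N.
|F| = 1.81×10⁻¹⁴ N.

|F| ≈ 1.81×10⁻¹⁴ N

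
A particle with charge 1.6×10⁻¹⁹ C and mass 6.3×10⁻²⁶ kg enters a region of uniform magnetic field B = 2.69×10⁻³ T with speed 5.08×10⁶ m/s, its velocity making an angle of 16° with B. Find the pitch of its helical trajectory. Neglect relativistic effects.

v∥ = v cosθ = 5.08×10⁶·cos16° ≈ 4.883×10⁶ m/s.
T = 2πm/(|q|B) = 2π(6.3×10⁻²⁶)/((1.6×10⁻¹⁹)(2.69×10⁻³)) ≈ 9.197×10⁻⁴ s.
pitch = v∥ T = (4.883×10⁶)(9.197×10⁻⁴) ≈ 4490 m.

p ≈ 4490 m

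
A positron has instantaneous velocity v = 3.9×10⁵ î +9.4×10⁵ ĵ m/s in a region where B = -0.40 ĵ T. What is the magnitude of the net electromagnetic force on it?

|F| ≈ 2.50×10⁻¹⁴ N

v×B = (0, 0, -1.56×10⁵) N/C.
F = q v×B = (1.602×10⁻¹⁹ C)·(0, 0, -1.56×10⁵) = (0, 0, -2.50×10⁻¹⁴) N.
|F| = 2.50×10⁻¹⁴ N.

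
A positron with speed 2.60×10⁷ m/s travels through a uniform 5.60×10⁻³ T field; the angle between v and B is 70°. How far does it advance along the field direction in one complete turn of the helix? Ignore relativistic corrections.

p ≈ 0.0567 m

v∥ = v cosθ = 2.60×10⁷·cos70° ≈ 8.893×10⁶ m/s.
T = 2πm/(|q|B) = 2π(9.109×10⁻³¹)/((1.602×10⁻¹⁹)(5.60×10⁻³)) ≈ 6.380×10⁻⁹ s.
pitch = v∥ T = (8.893×10⁶)(6.380×10⁻⁹) ≈ 0.0567 m.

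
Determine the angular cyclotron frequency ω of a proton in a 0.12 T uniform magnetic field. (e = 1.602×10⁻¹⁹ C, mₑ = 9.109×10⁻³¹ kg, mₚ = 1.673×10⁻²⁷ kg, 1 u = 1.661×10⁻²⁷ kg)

ω = |q|B/m.
ω = (1.602×10⁻¹⁹)(0.12)/1.673×10⁻²⁷ ≈ 1.1×10⁷ rad/s.

ω ≈ 1.1×10⁷ rad/s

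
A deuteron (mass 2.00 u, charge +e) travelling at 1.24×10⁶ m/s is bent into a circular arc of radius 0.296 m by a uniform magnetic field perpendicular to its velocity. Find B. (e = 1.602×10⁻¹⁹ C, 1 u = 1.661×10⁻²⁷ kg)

B ≈ 0.0869 T

From |q|vB = mv²/r, B = mv/(|q|r).
B = (3.322×10⁻²⁷)(1.24×10⁶)/((1.602×10⁻¹⁹)(0.296)) ≈ 0.0869 T.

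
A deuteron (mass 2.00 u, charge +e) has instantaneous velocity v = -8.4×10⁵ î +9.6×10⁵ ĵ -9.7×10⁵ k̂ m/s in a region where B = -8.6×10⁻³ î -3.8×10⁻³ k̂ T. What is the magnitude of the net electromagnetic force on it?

v×B = (-3650, 5150, 8260) N/C.
F = q v×B = (1.602×10⁻¹⁹ C)·(-3650, 5150, 8260) = (-5.84×10⁻¹⁶, 8.25×10⁻¹⁶, 1.32×10⁻¹⁵) N.
|F| = 1.66×10⁻¹⁵ N.

|F| ≈ 1.66×10⁻¹⁵ N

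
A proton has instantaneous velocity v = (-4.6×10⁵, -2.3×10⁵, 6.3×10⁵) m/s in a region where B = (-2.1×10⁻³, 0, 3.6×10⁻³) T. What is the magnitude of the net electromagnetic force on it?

v×B = (-828, 333, -483) N/C.
F = q v×B = (1.602×10⁻¹⁹ C)·(-828, 333, -483) = (-1.33×10⁻¹⁶, 5.33×10⁻¹⁷, -7.74×10⁻¹⁷) N.
|F| = 1.63×10⁻¹⁶ N.

|F| ≈ 1.63×10⁻¹⁶ N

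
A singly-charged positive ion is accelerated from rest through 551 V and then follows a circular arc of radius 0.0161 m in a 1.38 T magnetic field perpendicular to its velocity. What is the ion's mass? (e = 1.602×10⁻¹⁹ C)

m ≈ 7.18×10⁻²⁶ kg

Combine |q|V = ½mv² and r = mv/(|q|B): eliminate v to get m = qB²r²/(2V).
m = (1.602×10⁻¹⁹)(1.38)²(0.0161)²/(2·551) ≈ 7.18×10⁻²⁶ kg.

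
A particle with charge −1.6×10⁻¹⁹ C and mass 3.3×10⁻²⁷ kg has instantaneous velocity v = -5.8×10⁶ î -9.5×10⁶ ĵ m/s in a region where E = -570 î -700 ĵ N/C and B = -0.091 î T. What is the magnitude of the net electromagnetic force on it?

v×B = (0, 0, -8.64×10⁵) N/C.
E + v×B = (-570, -700, -8.64×10⁵) N/C.
F = q(E + v×B) = (−1.6×10⁻¹⁹ C)·(-570, -700, -8.64×10⁵) = (9.12×10⁻¹⁷, 1.12×10⁻¹⁶, 1.38×10⁻¹³) N.
|F| = 1.38×10⁻¹³ N.

|F| ≈ 1.38×10⁻¹³ N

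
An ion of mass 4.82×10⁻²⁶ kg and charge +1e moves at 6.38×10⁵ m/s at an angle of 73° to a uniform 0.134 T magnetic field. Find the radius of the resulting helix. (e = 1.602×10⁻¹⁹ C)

v⊥ = v sinθ = 6.38×10⁵·sin73° ≈ 6.101×10⁵ m/s.
r = m v⊥/(|q|B) = (4.82×10⁻²⁶)(6.101×10⁵)/((1.602×10⁻¹⁹)(0.134)) ≈ 1.37 m.

r ≈ 1.37 m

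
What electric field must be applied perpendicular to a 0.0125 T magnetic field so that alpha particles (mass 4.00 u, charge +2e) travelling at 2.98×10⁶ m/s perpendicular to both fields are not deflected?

For straight-line motion qE = qvB, so E = vB.
E = 2.98×10⁶ × 0.0125 = 3.72×10⁴ V/m.

E = 3.72×10⁴ V/m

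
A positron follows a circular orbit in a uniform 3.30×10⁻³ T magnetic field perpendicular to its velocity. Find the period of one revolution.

T ≈ 1.08×10⁻⁸ s

The cyclotron period depends only on m, q, B: T = 2πm/(|q|B).
T = 2π(9.109×10⁻³¹)/((1.602×10⁻¹⁹)(3.30×10⁻³)) ≈ 1.08×10⁻⁸ s.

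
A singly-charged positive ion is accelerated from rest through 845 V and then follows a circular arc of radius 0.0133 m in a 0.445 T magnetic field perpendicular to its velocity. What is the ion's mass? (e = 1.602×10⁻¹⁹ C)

m ≈ 3.32×10⁻²⁷ kg

Combine |q|V = ½mv² and r = mv/(|q|B): eliminate v to get m = qB²r²/(2V).
m = (1.602×10⁻¹⁹)(0.445)²(0.0133)²/(2·845) ≈ 3.32×10⁻²⁷ kg.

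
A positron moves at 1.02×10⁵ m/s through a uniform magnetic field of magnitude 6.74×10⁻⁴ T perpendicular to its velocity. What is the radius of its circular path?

r ≈ 8.60×10⁻⁴ m

The magnetic force provides the centripetal force: |q|vB = mv²/r.
r = mv/(|q|B) = (9.109×10⁻³¹)(1.02×10⁵)/((1.602×10⁻¹⁹)(6.74×10⁻⁴)) ≈ 8.60×10⁻⁴ m.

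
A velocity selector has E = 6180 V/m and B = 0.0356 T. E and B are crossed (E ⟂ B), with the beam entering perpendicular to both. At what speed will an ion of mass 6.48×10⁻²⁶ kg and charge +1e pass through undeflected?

Straight-line motion ⇒ electric and magnetic forces cancel, so E = vB.
v = E/B = 6180/0.0356 = 1.74×10⁵ m/s.
The result is independent of the particle's charge and mass.

v = 1.74×10⁵ m/s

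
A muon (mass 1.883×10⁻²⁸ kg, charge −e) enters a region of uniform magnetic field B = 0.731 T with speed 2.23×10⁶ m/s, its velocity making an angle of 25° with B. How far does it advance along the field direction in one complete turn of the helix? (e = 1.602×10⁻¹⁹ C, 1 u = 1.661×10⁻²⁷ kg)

v∥ = v cosθ = 2.23×10⁶·cos25° ≈ 2.021×10⁶ m/s.
T = 2πm/(|q|B) = 2π(1.883×10⁻²⁸)/((1.602×10⁻¹⁹)(0.731)) ≈ 1.010×10⁻⁸ s.
pitch = v∥ T = (2.021×10⁶)(1.010×10⁻⁸) ≈ 0.0204 m.

p ≈ 0.0204 m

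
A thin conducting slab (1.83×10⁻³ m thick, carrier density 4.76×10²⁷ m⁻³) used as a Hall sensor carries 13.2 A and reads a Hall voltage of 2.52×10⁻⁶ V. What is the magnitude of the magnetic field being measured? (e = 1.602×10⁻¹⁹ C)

B ≈ 0.266 T

From V_H = IB/(n e t), B = V_H n e t / I.
B = (2.52×10⁻⁶)(4.76×10²⁷)(1.602×10⁻¹⁹)(1.83×10⁻³)/13.2 ≈ 0.266 T.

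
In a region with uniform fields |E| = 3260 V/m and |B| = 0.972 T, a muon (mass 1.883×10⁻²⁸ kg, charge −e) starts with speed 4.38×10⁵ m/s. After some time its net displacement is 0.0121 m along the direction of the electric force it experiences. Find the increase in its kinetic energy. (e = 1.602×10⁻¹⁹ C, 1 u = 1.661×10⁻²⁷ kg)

The magnetic force is always ⟂ v and does no work; only the electric force changes KE.
ΔKE = F_E · d = |q|E d = (1.602×10⁻¹⁹)(3260)(0.0121) ≈ 6.32×10⁻¹⁸ J.

ΔKE ≈ 6.32×10⁻¹⁸ J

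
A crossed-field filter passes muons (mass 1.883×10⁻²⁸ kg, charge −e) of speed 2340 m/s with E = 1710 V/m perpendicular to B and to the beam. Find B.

Balance of forces in the selector: qE = qvB ⇒ B = E/v.
B = 1710/2340 = 0.731 T.

B = 0.731 T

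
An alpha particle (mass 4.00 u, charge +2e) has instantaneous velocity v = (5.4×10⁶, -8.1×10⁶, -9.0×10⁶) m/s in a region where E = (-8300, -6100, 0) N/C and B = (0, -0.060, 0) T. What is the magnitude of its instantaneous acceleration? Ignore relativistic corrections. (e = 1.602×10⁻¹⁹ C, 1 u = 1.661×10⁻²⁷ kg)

v×B = (-5.40×10⁵, 0, -3.24×10⁵) N/C.
E + v×B = (-5.48×10⁵, -6100, -3.24×10⁵) N/C.
F = q(E + v×B) = (3.204×10⁻¹⁹ C)·(-5.48×10⁵, -6100, -3.24×10⁵) = (-1.76×10⁻¹³, -1.95×10⁻¹⁵, -1.04×10⁻¹³) N.
|a| = |F|/m = 2.041×10⁻¹³/6.644×10⁻²⁷ ≈ 3.07×10¹³ m/s².

|a| ≈ 3.07×10¹³ m/s²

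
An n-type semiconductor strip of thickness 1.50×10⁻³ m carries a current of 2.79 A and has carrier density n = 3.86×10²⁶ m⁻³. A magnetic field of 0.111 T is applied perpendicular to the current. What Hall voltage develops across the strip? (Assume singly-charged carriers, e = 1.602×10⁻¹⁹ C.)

V_H = IB/(n e t).
V_H = (2.79)(0.111)/((3.86×10²⁶)(1.602×10⁻¹⁹)(1.50×10⁻³)) ≈ 3.34×10⁻⁶ V.

V_H ≈ 3.34×10⁻⁶ V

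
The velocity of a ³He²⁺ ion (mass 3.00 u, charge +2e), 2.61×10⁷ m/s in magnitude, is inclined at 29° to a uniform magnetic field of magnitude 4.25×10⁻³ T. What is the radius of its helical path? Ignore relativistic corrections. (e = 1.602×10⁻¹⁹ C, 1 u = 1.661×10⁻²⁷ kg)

r ≈ 46.3 m

v⊥ = v sinθ = 2.61×10⁷·sin29° ≈ 1.265×10⁷ m/s.
r = m v⊥/(|q|B) = (4.983×10⁻²⁷)(1.265×10⁷)/((3.204×10⁻¹⁹)(4.25×10⁻³)) ≈ 46.3 m.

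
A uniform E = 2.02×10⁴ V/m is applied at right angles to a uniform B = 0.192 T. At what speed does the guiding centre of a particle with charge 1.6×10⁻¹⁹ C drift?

v_d ≈ 1.05×10⁵ m/s

In crossed fields the guiding centre drifts at v_d = |E×B|/B² = E/B, independent of charge and mass.
v_d = 2.02×10⁴/0.192 = 1.05×10⁵ m/s.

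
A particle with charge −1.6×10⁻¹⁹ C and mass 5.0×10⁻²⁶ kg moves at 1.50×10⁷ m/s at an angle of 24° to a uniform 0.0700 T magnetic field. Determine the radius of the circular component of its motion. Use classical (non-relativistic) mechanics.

v⊥ = v sinθ = 1.50×10⁷·sin24° ≈ 6.101×10⁶ m/s.
r = m v⊥/(|q|B) = (5.0×10⁻²⁶)(6.101×10⁶)/((1.6×10⁻¹⁹)(0.0700)) ≈ 27.2 m.

r ≈ 27.2 m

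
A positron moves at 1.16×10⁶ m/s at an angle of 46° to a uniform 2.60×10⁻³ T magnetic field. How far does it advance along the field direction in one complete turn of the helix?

p ≈ 0.0111 m

v∥ = v cosθ = 1.16×10⁶·cos46° ≈ 8.058×10⁵ m/s.
T = 2πm/(|q|B) = 2π(9.109×10⁻³¹)/((1.602×10⁻¹⁹)(2.60×10⁻³)) ≈ 1.374×10⁻⁸ s.
pitch = v∥ T = (8.058×10⁵)(1.374×10⁻⁸) ≈ 0.0111 m.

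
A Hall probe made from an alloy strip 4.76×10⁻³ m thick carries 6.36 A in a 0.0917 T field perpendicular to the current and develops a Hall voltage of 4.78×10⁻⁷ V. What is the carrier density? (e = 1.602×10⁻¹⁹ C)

n ≈ 1.60×10²⁷ m⁻³

From V_H = IB/(n e t), n = IB/(V_H e t).
n = (6.36)(0.0917)/((4.78×10⁻⁷)(1.602×10⁻¹⁹)(4.76×10⁻³)) ≈ 1.60×10²⁷ m⁻³.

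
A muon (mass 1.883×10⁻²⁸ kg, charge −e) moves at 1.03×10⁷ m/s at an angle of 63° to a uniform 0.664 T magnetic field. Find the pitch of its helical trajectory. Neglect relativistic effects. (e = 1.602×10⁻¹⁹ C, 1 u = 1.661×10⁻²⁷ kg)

v∥ = v cosθ = 1.03×10⁷·cos63° ≈ 4.676×10⁶ m/s.
T = 2πm/(|q|B) = 2π(1.883×10⁻²⁸)/((1.602×10⁻¹⁹)(0.664)) ≈ 1.112×10⁻⁸ s.
pitch = v∥ T = (4.676×10⁶)(1.112×10⁻⁸) ≈ 0.0520 m.

p ≈ 0.0520 m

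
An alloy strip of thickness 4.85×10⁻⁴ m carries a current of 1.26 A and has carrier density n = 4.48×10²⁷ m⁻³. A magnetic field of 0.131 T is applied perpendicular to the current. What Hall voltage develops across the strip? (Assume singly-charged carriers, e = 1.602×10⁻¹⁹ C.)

V_H ≈ 4.74×10⁻⁷ V

V_H = IB/(n e t).
V_H = (1.26)(0.131)/((4.48×10²⁷)(1.602×10⁻¹⁹)(4.85×10⁻⁴)) ≈ 4.74×10⁻⁷ V.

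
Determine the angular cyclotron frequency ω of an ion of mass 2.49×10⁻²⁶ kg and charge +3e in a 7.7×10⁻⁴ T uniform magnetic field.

ω ≈ 1.5×10⁴ rad/s

ω = |q|B/m.
ω = (4.806×10⁻¹⁹)(7.7×10⁻⁴)/2.49×10⁻²⁶ ≈ 1.5×10⁴ rad/s.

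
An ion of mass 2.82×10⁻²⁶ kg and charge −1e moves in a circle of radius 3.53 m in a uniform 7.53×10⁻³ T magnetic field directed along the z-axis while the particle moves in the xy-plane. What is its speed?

v ≈ 1.51×10⁵ m/s

From |q|vB = mv²/r, v = |q|Br/m.
v = (1.602×10⁻¹⁹)(7.53×10⁻³)(3.53)/2.82×10⁻²⁶ ≈ 1.51×10⁵ m/s.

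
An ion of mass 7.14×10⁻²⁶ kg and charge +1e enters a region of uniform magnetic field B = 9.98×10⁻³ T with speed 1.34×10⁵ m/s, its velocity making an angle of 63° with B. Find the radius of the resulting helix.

r ≈ 5.33 m

v⊥ = v sinθ = 1.34×10⁵·sin63° ≈ 1.194×10⁵ m/s.
r = m v⊥/(|q|B) = (7.14×10⁻²⁶)(1.194×10⁵)/((1.602×10⁻¹⁹)(9.98×10⁻³)) ≈ 5.33 m.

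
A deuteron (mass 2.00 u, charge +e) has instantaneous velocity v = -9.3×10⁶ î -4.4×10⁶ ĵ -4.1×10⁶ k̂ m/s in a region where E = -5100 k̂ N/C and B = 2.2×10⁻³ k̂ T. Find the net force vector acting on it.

F ≈ (-1.55×10⁻¹⁵, 3.28×10⁻¹⁵, -8.17×10⁻¹⁶) N

v×B = (-9680, 2.05×10⁴, 0) N/C.
E + v×B = (-9680, 2.05×10⁴, -5100) N/C.
F = q(E + v×B) = (1.602×10⁻¹⁹ C)·(-9680, 2.05×10⁴, -5100) = (-1.55×10⁻¹⁵, 3.28×10⁻¹⁵, -8.17×10⁻¹⁶) N.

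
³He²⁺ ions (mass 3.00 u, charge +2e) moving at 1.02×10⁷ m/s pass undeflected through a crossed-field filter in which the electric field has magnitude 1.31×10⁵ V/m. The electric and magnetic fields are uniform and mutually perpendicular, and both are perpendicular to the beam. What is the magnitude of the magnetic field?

B = 0.0128 T

Balance of forces in the selector: qE = qvB ⇒ B = E/v.
B = 1.31×10⁵/1.02×10⁷ = 0.0128 T.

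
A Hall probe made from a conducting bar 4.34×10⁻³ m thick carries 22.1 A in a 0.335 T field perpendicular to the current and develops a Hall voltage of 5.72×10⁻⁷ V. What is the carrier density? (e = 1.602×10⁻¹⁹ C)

From V_H = IB/(n e t), n = IB/(V_H e t).
n = (22.1)(0.335)/((5.72×10⁻⁷)(1.602×10⁻¹⁹)(4.34×10⁻³)) ≈ 1.86×10²⁸ m⁻³.

n ≈ 1.86×10²⁸ m⁻³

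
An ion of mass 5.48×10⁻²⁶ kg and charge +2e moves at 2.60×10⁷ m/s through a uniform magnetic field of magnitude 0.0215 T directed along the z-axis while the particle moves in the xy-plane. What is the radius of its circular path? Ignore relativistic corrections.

r ≈ 207 m

The magnetic force provides the centripetal force: |q|vB = mv²/r.
r = mv/(|q|B) = (5.48×10⁻²⁶)(2.60×10⁷)/((3.204×10⁻¹⁹)(0.0215)) ≈ 207 m.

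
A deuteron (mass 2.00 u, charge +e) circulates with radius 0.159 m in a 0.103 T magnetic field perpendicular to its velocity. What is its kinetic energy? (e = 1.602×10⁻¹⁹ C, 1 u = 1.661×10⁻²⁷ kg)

v = |q|Br/m, then KE = ½mv² = (qBr)²/(2m).
v = (1.602×10⁻¹⁹)(0.103)(0.159)/3.322×10⁻²⁷ ≈ 7.898×10⁵ m/s.
KE = ½(3.322×10⁻²⁷)(7.898×10⁵)² ≈ 1.04×10⁻¹⁵ J = 6470 eV.

KE ≈ 6470 eV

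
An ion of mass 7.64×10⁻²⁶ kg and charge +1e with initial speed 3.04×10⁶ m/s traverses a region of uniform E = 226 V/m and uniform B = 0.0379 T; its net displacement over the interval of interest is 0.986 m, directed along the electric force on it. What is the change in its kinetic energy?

The magnetic force is always ⟂ v and does no work; only the electric force changes KE.
ΔKE = F_E · d = |q|E d = (1.602×10⁻¹⁹)(226)(0.986) ≈ 3.57×10⁻¹⁷ J.

ΔKE ≈ 3.57×10⁻¹⁷ J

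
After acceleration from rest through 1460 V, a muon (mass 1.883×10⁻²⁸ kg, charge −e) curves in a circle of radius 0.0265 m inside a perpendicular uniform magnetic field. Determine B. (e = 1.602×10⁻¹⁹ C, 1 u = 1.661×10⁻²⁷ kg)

B ≈ 0.0699 T

v = √(2|q|V/m) = √(2·1.602×10⁻¹⁹·1460/1.883×10⁻²⁸) ≈ 1.576×10⁶ m/s.
B = mv/(|q|r) = (1.883×10⁻²⁸)(1.576×10⁶)/((1.602×10⁻¹⁹)(0.0265)) ≈ 0.0699 T.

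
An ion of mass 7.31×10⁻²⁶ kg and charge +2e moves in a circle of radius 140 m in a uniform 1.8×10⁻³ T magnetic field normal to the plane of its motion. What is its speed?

From |q|vB = mv²/r, v = |q|Br/m.
v = (3.204×10⁻¹⁹)(1.8×10⁻³)(140)/7.31×10⁻²⁶ ≈ 1.1×10⁶ m/s.

v ≈ 1.1×10⁶ m/s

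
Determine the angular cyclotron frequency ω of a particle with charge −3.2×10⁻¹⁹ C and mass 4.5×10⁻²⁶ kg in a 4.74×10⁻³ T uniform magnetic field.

ω = |q|B/m.
ω = (3.2×10⁻¹⁹)(4.74×10⁻³)/4.5×10⁻²⁶ ≈ 3.37×10⁴ rad/s.

ω ≈ 3.37×10⁴ rad/s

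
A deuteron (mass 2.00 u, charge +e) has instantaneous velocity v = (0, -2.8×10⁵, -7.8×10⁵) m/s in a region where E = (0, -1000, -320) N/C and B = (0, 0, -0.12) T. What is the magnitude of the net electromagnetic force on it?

v×B = (3.36×10⁴, 0, 0) N/C.
E + v×B = (3.36×10⁴, -1000, -320) N/C.
F = q(E + v×B) = (1.602×10⁻¹⁹ C)·(3.36×10⁴, -1000, -320) = (5.38×10⁻¹⁵, -1.60×10⁻¹⁶, -5.13×10⁻¹⁷) N.
|F| = 5.39×10⁻¹⁵ N.

|F| ≈ 5.39×10⁻¹⁵ N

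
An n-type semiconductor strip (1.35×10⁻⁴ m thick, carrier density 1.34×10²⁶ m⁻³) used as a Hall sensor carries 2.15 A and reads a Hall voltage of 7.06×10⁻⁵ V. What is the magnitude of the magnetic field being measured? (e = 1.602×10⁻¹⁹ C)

From V_H = IB/(n e t), B = V_H n e t / I.
B = (7.06×10⁻⁵)(1.34×10²⁶)(1.602×10⁻¹⁹)(1.35×10⁻⁴)/2.15 ≈ 0.0952 T.

B ≈ 0.0952 T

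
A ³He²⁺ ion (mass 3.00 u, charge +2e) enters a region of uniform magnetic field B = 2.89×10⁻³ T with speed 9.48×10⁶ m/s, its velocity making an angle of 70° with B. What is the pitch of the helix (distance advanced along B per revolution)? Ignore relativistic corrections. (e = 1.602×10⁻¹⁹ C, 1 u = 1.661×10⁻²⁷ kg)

v∥ = v cosθ = 9.48×10⁶·cos70° ≈ 3.242×10⁶ m/s.
T = 2πm/(|q|B) = 2π(4.983×10⁻²⁷)/((3.204×10⁻¹⁹)(2.89×10⁻³)) ≈ 3.381×10⁻⁵ s.
pitch = v∥ T = (3.242×10⁶)(3.381×10⁻⁵) ≈ 110 m.

p ≈ 110 m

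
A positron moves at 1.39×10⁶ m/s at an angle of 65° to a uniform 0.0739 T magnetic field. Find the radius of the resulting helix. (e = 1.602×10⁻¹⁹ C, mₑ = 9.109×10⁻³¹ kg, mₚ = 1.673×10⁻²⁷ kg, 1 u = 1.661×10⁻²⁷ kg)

v⊥ = v sinθ = 1.39×10⁶·sin65° ≈ 1.260×10⁶ m/s.
r = m v⊥/(|q|B) = (9.109×10⁻³¹)(1.260×10⁶)/((1.602×10⁻¹⁹)(0.0739)) ≈ 9.69×10⁻⁵ m.

r ≈ 9.69×10⁻⁵ m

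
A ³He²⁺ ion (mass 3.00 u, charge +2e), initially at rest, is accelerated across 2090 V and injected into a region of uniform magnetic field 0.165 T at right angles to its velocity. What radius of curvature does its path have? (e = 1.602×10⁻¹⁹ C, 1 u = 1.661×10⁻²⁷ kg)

Acceleration: |q|V = ½mv² ⇒ v = √(2|q|V/m) = √(2·3.204×10⁻¹⁹·2090/4.983×10⁻²⁷) ≈ 5.184×10⁵ m/s.
In the field: r = mv/(|q|B) = (4.983×10⁻²⁷)(5.184×10⁵)/((3.204×10⁻¹⁹)(0.165)) ≈ 0.0489 m.

r ≈ 0.0489 m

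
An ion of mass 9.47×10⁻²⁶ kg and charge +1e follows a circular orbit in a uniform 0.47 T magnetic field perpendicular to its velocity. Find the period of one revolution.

T ≈ 7.9×10⁻⁶ s

The cyclotron period depends only on m, q, B: T = 2πm/(|q|B).
T = 2π(9.47×10⁻²⁶)/((1.602×10⁻¹⁹)(0.47)) ≈ 7.9×10⁻⁶ s.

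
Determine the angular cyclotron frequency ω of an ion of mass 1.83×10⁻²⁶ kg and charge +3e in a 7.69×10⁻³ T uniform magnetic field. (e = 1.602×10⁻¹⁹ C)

ω = |q|B/m.
ω = (4.806×10⁻¹⁹)(7.69×10⁻³)/1.83×10⁻²⁶ ≈ 2.02×10⁵ rad/s.

ω ≈ 2.02×10⁵ rad/s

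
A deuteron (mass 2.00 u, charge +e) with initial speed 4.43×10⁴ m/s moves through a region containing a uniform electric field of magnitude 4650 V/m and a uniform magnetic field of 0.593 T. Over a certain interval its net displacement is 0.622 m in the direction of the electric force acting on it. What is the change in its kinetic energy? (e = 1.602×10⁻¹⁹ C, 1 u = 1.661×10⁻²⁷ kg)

The magnetic force is always ⟂ v and does no work; only the electric force changes KE.
ΔKE = F_E · d = |q|E d = (1.602×10⁻¹⁹)(4650)(0.622) ≈ 4.63×10⁻¹⁶ J.

ΔKE ≈ 4.63×10⁻¹⁶ J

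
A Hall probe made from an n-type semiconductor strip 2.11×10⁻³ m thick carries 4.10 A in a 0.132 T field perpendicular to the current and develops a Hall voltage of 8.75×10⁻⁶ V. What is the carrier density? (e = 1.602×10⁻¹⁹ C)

From V_H = IB/(n e t), n = IB/(V_H e t).
n = (4.10)(0.132)/((8.75×10⁻⁶)(1.602×10⁻¹⁹)(2.11×10⁻³)) ≈ 1.83×10²⁶ m⁻³.

n ≈ 1.83×10²⁶ m⁻³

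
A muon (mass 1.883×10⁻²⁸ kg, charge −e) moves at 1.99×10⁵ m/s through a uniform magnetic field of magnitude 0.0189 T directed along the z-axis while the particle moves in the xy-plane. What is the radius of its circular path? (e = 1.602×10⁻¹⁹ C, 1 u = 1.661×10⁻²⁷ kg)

r ≈ 0.0124 m

The magnetic force provides the centripetal force: |q|vB = mv²/r.
r = mv/(|q|B) = (1.883×10⁻²⁸)(1.99×10⁵)/((1.602×10⁻¹⁹)(0.0189)) ≈ 0.0124 m.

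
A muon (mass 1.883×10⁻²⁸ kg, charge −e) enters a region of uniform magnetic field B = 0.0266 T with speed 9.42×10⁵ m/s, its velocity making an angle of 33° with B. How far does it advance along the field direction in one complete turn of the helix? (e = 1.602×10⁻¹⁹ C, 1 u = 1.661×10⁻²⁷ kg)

v∥ = v cosθ = 9.42×10⁵·cos33° ≈ 7.900×10⁵ m/s.
T = 2πm/(|q|B) = 2π(1.883×10⁻²⁸)/((1.602×10⁻¹⁹)(0.0266)) ≈ 2.776×10⁻⁷ s.
pitch = v∥ T = (7.900×10⁵)(2.776×10⁻⁷) ≈ 0.219 m.

p ≈ 0.219 m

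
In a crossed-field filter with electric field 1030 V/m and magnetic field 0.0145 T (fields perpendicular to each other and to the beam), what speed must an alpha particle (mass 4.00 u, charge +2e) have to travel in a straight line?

Straight-line motion ⇒ electric and magnetic forces cancel, so E = vB.
v = E/B = 1030/0.0145 = 7.10×10⁴ m/s.

v = 7.10×10⁴ m/s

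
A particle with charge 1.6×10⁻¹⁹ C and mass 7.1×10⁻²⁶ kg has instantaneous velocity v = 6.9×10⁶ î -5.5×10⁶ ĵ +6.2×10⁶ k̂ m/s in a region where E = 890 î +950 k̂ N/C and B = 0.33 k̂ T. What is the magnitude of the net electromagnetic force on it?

|F| ≈ 4.66×10⁻¹³ N

v×B = (-1.82×10⁶, -2.28×10⁶, 0) N/C.
E + v×B = (-1.81×10⁶, -2.28×10⁶, 950) N/C.
F = q(E + v×B) = (1.6×10⁻¹⁹ C)·(-1.81×10⁶, -2.28×10⁶, 950) = (-2.90×10⁻¹³, -3.64×10⁻¹³, 1.52×10⁻¹⁶) N.
|F| = 4.66×10⁻¹³ N.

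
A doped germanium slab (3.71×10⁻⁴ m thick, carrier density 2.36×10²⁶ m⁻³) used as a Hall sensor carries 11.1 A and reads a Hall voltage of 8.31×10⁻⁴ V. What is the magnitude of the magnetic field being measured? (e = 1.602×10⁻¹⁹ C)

B ≈ 1.05 T

From V_H = IB/(n e t), B = V_H n e t / I.
B = (8.31×10⁻⁴)(2.36×10²⁶)(1.602×10⁻¹⁹)(3.71×10⁻⁴)/11.1 ≈ 1.05 T.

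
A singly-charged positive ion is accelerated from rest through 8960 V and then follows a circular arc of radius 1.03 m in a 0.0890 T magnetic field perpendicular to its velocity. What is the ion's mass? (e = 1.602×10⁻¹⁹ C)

Combine |q|V = ½mv² and r = mv/(|q|B): eliminate v to get m = qB²r²/(2V).
m = (1.602×10⁻¹⁹)(0.0890)²(1.03)²/(2·8960) ≈ 7.51×10⁻²⁶ kg.

m ≈ 7.51×10⁻²⁶ kg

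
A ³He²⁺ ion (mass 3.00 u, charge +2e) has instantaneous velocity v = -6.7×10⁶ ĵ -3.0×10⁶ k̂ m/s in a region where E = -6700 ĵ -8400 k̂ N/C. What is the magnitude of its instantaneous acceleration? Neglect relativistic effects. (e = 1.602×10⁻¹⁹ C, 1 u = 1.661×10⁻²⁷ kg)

|a| ≈ 6.91×10¹¹ m/s²

Only an electric field acts, so F = qE = (3.204×10⁻¹⁹ C)·(0, -6700, -8400) = (0, -2.15×10⁻¹⁵, -2.69×10⁻¹⁵) N.
|a| = |F|/m = 3.443×10⁻¹⁵/4.983×10⁻²⁷ ≈ 6.91×10¹¹ m/s².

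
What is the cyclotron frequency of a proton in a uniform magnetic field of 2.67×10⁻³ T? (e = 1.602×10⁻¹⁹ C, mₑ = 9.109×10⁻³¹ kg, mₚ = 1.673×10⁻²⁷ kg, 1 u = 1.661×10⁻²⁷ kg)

f ≈ 4.07×10⁴ Hz

f = |q|B/(2πm).
f = (1.602×10⁻¹⁹)(2.67×10⁻³)/(2π·1.673×10⁻²⁷) ≈ 4.07×10⁴ Hz.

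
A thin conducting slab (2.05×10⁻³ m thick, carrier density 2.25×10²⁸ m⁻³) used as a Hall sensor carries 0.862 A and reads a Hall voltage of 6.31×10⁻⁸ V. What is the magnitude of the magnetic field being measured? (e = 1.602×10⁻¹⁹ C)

B ≈ 0.541 T

From V_H = IB/(n e t), B = V_H n e t / I.
B = (6.31×10⁻⁸)(2.25×10²⁸)(1.602×10⁻¹⁹)(2.05×10⁻³)/0.862 ≈ 0.541 T.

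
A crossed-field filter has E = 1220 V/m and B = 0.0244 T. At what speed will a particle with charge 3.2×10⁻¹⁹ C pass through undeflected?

Zero net Lorentz force requires |qE| = |q v×B|, i.e. E = vB.
v = E/B = 1220/0.0244 = 5.00×10⁴ m/s.

v = 5.00×10⁴ m/s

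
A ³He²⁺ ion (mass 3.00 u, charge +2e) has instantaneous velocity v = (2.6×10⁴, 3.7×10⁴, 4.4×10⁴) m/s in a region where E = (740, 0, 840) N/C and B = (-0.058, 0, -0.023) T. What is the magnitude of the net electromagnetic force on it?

|F| ≈ 1.14×10⁻¹⁵ N

v×B = (-851, -1950, 2150) N/C.
E + v×B = (-111, -1950, 2990) N/C.
F = q(E + v×B) = (3.204×10⁻¹⁹ C)·(-111, -1950, 2990) = (-3.56×10⁻¹⁷, -6.26×10⁻¹⁶, 9.57×10⁻¹⁶) N.
|F| = 1.14×10⁻¹⁵ N.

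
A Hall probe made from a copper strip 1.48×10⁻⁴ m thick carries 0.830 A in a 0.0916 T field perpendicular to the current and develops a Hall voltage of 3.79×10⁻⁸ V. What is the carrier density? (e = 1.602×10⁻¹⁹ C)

n ≈ 8.46×10²⁸ m⁻³

From V_H = IB/(n e t), n = IB/(V_H e t).
n = (0.830)(0.0916)/((3.79×10⁻⁸)(1.602×10⁻¹⁹)(1.48×10⁻⁴)) ≈ 8.46×10²⁸ m⁻³.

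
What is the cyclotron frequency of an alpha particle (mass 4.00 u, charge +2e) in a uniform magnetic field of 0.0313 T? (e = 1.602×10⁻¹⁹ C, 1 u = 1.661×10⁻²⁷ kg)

f = |q|B/(2πm).
f = (3.204×10⁻¹⁹)(0.0313)/(2π·6.644×10⁻²⁷) ≈ 2.40×10⁵ Hz.

f ≈ 2.40×10⁵ Hz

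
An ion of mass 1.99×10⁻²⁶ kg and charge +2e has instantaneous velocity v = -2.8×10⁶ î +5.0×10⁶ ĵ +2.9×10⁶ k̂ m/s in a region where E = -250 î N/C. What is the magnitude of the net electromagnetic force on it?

|F| ≈ 8.01×10⁻¹⁷ N

Only an electric field acts, so F = qE = (3.204×10⁻¹⁹ C)·(-250, 0, 0) = (-8.01×10⁻¹⁷, 0, 0) N.
|F| = 8.01×10⁻¹⁷ N.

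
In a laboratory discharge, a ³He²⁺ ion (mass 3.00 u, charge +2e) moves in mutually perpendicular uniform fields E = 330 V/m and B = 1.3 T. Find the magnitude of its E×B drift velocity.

v_d ≈ 250 m/s

In crossed fields the guiding centre drifts at v_d = |E×B|/B² = E/B, independent of charge and mass.
v_d = 330/1.3 = 250 m/s.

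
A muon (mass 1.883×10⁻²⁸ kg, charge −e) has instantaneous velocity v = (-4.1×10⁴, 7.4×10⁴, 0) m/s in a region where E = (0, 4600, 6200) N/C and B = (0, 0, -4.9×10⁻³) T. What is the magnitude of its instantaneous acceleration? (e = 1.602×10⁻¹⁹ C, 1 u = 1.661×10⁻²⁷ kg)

v×B = (-363, -201, 0) N/C.
E + v×B = (-363, 4400, 6200) N/C.
F = q(E + v×B) = (−1.602×10⁻¹⁹ C)·(-363, 4400, 6200) = (5.81×10⁻¹⁷, -7.05×10⁻¹⁶, -9.93×10⁻¹⁶) N.
|a| = |F|/m = 1.219×10⁻¹⁵/1.883×10⁻²⁸ ≈ 6.48×10¹² m/s².

|a| ≈ 6.48×10¹² m/s²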